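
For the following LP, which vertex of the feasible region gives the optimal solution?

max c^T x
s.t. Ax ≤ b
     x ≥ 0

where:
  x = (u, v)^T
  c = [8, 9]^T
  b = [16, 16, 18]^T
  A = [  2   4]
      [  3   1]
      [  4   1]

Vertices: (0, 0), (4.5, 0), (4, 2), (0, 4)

Evaluate the objective at each vertex of the feasible region:
  z(0, 0) = 0
  z(4.5, 0) = 36
  z(4, 2) = 50  ←
  z(0, 4) = 36
The maximum is at u = 4, v = 2.

(4, 2)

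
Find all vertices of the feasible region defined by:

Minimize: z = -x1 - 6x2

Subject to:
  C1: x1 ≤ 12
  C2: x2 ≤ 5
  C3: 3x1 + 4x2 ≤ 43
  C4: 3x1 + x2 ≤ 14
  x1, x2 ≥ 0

(0, 0), (4.667, 0), (3, 5), (0, 5)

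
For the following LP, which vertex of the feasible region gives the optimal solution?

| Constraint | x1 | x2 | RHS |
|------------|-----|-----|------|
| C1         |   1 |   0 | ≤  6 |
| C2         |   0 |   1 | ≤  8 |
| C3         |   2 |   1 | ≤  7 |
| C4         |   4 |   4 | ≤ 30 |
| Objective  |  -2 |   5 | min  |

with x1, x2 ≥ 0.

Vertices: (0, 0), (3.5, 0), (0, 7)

Evaluate the objective at each vertex of the feasible region:
  z(0, 0) = 0
  z(3.5, 0) = -7  ←
  z(0, 7) = 35
The minimum is at x1 = 3.5, x2 = 0.

(3.5, 0)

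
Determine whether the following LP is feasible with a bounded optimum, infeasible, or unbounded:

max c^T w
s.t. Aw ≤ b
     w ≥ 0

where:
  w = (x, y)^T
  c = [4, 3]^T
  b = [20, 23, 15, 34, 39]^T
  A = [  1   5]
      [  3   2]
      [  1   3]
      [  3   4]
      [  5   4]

Feasible with a bounded optimal solution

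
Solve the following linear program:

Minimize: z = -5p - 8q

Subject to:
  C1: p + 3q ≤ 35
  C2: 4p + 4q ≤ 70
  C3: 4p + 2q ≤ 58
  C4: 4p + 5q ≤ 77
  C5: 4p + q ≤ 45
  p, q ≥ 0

Evaluate the objective at each vertex of the feasible region:
  z(0, 0) = 0
  z(11.25, 0) = -56.25
  z(9.25, 8) = -110.2
  z(8, 9) = -112  ←
  z(0, 11.67) = -93.33
The minimum is at p = 8, q = 9.

p = 8, q = 9, z = -112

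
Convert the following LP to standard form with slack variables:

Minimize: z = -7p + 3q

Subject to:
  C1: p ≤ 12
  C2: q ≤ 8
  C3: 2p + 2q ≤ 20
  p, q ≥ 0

min z = -7p + 3q

s.t.
  p + s1 = 12
  q + s2 = 8
  2p + 2q + s3 = 20
  p, q, s1, s2, s3 ≥ 0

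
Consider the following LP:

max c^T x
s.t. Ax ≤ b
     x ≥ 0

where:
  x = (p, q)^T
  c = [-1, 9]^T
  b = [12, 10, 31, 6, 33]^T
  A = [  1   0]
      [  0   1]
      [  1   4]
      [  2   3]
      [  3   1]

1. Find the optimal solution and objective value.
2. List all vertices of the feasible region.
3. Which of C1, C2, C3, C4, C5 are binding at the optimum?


1. p = 0, q = 2, z = 18
2. (0, 0), (3, 0), (0, 2)
3. C4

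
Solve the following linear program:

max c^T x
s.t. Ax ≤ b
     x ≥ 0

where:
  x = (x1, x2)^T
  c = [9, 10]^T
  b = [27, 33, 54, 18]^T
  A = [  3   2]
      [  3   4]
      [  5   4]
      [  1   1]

Evaluate the objective at each vertex of the feasible region:
  z(0, 0) = 0
  z(9, 0) = 81
  z(7, 3) = 93  ←
  z(0, 8.25) = 82.5
The maximum is at x1 = 7, x2 = 3.

x1 = 7, x2 = 3, z = 93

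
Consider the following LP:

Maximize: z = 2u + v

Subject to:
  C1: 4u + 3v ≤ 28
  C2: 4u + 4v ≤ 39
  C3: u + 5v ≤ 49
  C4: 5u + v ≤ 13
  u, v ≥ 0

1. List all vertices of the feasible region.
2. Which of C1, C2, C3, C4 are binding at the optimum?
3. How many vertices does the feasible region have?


1. (0, 0), (2.6, 0), (1, 8), (0, 9.333)
2. C1, C4
3. 4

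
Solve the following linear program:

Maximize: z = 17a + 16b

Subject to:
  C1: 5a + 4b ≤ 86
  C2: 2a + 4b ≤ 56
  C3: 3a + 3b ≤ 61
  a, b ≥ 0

Evaluate the objective at each vertex of the feasible region:
  z(0, 0) = 0
  z(17.2, 0) = 292.4
  z(10, 9) = 314  ←
  z(0, 14) = 224
The maximum is at a = 10, b = 9.

a = 10, b = 9, z = 314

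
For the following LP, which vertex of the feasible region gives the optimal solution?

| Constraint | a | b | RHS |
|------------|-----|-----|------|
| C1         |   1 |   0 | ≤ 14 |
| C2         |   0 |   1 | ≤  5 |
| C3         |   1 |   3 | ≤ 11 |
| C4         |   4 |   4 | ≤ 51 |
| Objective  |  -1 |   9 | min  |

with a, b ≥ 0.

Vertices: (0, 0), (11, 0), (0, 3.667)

Evaluate the objective at each vertex of the feasible region:
  z(0, 0) = 0
  z(11, 0) = -11  ←
  z(0, 3.667) = 33
The minimum is at a = 11, b = 0.

(11, 0)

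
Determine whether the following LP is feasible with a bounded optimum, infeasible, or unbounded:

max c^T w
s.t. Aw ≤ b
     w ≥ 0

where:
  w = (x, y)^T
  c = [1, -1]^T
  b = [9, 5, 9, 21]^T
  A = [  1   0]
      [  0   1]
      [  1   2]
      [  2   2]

Feasible with a bounded optimal solution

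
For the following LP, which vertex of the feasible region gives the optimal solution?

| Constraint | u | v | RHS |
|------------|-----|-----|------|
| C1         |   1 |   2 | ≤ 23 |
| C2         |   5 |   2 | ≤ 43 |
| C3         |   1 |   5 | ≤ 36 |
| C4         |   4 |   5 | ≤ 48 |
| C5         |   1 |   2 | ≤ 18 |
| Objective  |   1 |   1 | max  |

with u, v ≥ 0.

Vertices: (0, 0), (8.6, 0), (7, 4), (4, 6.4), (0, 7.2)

Evaluate the objective at each vertex of the feasible region:
  z(0, 0) = 0
  z(8.6, 0) = 8.6
  z(7, 4) = 11  ←
  z(4, 6.4) = 10.4
  z(0, 7.2) = 7.2
The maximum is at u = 7, v = 4.

(7, 4)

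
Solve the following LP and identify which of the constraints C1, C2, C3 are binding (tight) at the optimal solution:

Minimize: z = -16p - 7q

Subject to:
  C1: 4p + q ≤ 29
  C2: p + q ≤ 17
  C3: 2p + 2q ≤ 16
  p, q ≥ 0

At p = 7, q = 1, compute slack b - a·x for each constraint:
  C1: 29 − 29 = 0  (binding)
  C2: 17 − 8 = 9  (slack)
  C3: 16 − 16 = 0  (binding)

Optimal: p = 7, q = 1
Binding: C1, C3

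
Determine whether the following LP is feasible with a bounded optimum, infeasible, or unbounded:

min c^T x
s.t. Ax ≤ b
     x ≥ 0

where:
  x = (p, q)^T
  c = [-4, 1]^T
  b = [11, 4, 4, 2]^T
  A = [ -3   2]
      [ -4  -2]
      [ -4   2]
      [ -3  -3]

Unbounded (objective can decrease without bound)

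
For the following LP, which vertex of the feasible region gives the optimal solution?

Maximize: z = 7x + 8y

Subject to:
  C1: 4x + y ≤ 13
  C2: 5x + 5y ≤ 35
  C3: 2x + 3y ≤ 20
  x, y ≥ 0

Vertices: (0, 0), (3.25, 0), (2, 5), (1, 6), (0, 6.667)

Evaluate the objective at each vertex of the feasible region:
  z(0, 0) = 0
  z(3.25, 0) = 22.75
  z(2, 5) = 54
  z(1, 6) = 55  ←
  z(0, 6.667) = 53.33
The maximum is at x = 1, y = 6.

(1, 6)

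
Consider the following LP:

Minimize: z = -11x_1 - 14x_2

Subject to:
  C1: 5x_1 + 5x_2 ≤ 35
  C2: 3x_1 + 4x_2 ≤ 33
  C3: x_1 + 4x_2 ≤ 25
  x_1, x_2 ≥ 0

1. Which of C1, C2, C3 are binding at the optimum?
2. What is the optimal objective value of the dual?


1. C1, C3
2. -95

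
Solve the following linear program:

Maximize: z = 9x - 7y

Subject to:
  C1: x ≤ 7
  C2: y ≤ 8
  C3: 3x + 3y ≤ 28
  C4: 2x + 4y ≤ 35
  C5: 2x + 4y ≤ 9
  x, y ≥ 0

Evaluate the objective at each vertex of the feasible region:
  z(0, 0) = 0
  z(4.5, 0) = 40.5  ←
  z(0, 2.25) = -15.75
The maximum is at x = 4.5, y = 0.

x = 4.5, y = 0, z = 40.5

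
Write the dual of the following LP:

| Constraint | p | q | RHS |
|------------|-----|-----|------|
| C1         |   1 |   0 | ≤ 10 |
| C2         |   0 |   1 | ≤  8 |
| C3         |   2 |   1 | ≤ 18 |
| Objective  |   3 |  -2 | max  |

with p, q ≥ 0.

Primal max cᵀx s.t. Ax ≤ b, x ≥ 0  →  Dual min bᵀy s.t. Aᵀy ≥ c, y ≥ 0.

Minimize: z = 10y1 + 8y2 + 18y3

Subject to:
  y1 + 2y3 ≥ 3
  y2 + y3 ≥ -2
  y1, y2, y3 ≥ 0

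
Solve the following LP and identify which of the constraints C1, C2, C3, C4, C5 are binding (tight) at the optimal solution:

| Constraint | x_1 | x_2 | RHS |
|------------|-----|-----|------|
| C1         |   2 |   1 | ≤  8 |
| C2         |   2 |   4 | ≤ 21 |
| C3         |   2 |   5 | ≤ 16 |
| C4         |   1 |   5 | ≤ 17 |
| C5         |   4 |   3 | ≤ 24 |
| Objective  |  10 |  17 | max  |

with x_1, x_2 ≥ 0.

At x_1 = 3, x_2 = 2, compute slack b - a·x for each constraint:
  C1: 8 − 8 = 0  (binding)
  C2: 21 − 14 = 7  (slack)
  C3: 16 − 16 = 0  (binding)
  C4: 17 − 13 = 4  (slack)
  C5: 24 − 18 = 6  (slack)

Optimal: x_1 = 3, x_2 = 2
Binding: C1, C3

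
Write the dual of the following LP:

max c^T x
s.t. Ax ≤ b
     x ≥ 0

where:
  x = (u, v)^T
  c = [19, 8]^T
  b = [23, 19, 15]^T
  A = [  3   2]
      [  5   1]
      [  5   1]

Primal max cᵀx s.t. Ax ≤ b, x ≥ 0  →  Dual min bᵀy s.t. Aᵀy ≥ c, y ≥ 0.

Minimize: z = 23y1 + 19y2 + 15y3

Subject to:
  3y1 + 5y2 + 5y3 ≥ 19
  2y1 + y2 + y3 ≥ 8
  y1, y2, y3 ≥ 0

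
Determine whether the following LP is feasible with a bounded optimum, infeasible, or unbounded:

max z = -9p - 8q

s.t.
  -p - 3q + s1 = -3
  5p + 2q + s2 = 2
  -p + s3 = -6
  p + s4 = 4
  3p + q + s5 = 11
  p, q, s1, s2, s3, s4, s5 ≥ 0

Infeasible (no feasible solution exists)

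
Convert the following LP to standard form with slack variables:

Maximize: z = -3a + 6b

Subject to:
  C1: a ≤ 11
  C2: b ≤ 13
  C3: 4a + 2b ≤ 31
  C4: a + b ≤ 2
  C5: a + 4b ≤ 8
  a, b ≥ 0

max z = -3a + 6b

s.t.
  a + s1 = 11
  b + s2 = 13
  4a + 2b + s3 = 31
  a + b + s4 = 2
  a + 4b + s5 = 8
  a, b, s1, s2, s3, s4, s5 ≥ 0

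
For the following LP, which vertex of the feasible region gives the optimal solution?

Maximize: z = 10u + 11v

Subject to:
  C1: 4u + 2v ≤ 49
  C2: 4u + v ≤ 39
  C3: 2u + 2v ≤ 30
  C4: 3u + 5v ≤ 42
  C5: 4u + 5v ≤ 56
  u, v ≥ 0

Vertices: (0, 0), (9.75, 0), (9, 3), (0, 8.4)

Evaluate the objective at each vertex of the feasible region:
  z(0, 0) = 0
  z(9.75, 0) = 97.5
  z(9, 3) = 123  ←
  z(0, 8.4) = 92.4
The maximum is at u = 9, v = 3.

(9, 3)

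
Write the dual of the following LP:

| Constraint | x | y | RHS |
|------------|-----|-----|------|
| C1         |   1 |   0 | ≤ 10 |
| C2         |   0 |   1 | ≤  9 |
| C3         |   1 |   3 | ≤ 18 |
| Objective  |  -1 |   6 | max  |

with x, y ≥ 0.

Primal max cᵀx s.t. Ax ≤ b, x ≥ 0  →  Dual min bᵀy s.t. Aᵀy ≥ c, y ≥ 0.

Minimize: z = 10y1 + 9y2 + 18y3

Subject to:
  y1 + y3 ≥ -1
  y2 + 3y3 ≥ 6
  y1, y2, y3 ≥ 0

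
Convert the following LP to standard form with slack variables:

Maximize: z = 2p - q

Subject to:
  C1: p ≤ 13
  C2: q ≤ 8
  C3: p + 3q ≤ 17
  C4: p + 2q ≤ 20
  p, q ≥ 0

max z = 2p - q

s.t.
  p + s1 = 13
  q + s2 = 8
  p + 3q + s3 = 17
  p + 2q + s4 = 20
  p, q, s1, s2, s3, s4 ≥ 0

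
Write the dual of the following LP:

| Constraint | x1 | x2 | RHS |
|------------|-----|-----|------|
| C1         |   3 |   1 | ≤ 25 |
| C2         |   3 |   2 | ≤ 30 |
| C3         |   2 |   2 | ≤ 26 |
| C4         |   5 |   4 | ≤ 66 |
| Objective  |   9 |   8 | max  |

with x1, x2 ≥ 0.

Primal max cᵀx s.t. Ax ≤ b, x ≥ 0  →  Dual min bᵀy s.t. Aᵀy ≥ c, y ≥ 0.

Minimize: z = 25y1 + 30y2 + 26y3 + 66y4

Subject to:
  3y1 + 3y2 + 2y3 + 5y4 ≥ 9
  y1 + 2y2 + 2y3 + 4y4 ≥ 8
  y1, y2, y3, y4 ≥ 0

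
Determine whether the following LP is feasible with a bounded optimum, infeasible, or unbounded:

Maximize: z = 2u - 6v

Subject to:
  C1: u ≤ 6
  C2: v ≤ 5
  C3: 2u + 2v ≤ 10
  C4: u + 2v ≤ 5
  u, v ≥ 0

Feasible with a bounded optimal solution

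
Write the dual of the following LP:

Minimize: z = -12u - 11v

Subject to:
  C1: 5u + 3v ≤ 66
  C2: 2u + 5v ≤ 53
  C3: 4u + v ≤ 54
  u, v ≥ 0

Primal min cᵀx s.t. Ax ≤ b, x ≥ 0  →  Dual max −bᵀy s.t. Aᵀy ≥ −c, y ≥ 0.

Maximize: z = -66y1 - 53y2 - 54y3

Subject to:
  5y1 + 2y2 + 4y3 ≥ 12
  3y1 + 5y2 + y3 ≥ 11
  y1, y2, y3 ≥ 0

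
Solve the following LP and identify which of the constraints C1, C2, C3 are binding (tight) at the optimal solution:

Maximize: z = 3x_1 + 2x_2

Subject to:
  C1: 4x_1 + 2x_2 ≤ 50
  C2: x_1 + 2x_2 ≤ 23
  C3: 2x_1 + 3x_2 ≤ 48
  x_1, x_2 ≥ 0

At x_1 = 9, x_2 = 7, compute slack b - a·x for each constraint:
  C1: 50 − 50 = 0  (binding)
  C2: 23 − 23 = 0  (binding)
  C3: 48 − 39 = 9  (slack)

Optimal: x_1 = 9, x_2 = 7
Binding: C1, C2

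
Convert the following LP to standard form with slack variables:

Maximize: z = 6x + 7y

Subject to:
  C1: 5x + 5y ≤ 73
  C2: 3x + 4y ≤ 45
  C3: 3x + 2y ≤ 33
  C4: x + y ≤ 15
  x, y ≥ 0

max z = 6x + 7y

s.t.
  5x + 5y + s1 = 73
  3x + 4y + s2 = 45
  3x + 2y + s3 = 33
  x + y + s4 = 15
  x, y, s1, s2, s3, s4 ≥ 0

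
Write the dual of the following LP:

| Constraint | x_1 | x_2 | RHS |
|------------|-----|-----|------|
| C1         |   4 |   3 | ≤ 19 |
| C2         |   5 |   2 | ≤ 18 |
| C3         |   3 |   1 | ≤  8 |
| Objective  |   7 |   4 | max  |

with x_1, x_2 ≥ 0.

Primal max cᵀx s.t. Ax ≤ b, x ≥ 0  →  Dual min bᵀy s.t. Aᵀy ≥ c, y ≥ 0.

Minimize: z = 19y1 + 18y2 + 8y3

Subject to:
  4y1 + 5y2 + 3y3 ≥ 7
  3y1 + 2y2 + y3 ≥ 4
  y1, y2, y3 ≥ 0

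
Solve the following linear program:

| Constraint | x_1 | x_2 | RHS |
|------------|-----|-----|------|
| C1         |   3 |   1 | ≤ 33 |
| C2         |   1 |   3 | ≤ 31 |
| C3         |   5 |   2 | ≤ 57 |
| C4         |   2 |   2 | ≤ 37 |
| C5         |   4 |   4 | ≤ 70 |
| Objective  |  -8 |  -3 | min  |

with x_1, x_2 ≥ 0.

Evaluate the objective at each vertex of the feasible region:
  z(0, 0) = 0
  z(11, 0) = -88
  z(9, 6) = -90  ←
  z(8.385, 7.538) = -89.69
  z(0, 10.33) = -31
The minimum is at x_1 = 9, x_2 = 6.

x_1 = 9, x_2 = 6, z = -90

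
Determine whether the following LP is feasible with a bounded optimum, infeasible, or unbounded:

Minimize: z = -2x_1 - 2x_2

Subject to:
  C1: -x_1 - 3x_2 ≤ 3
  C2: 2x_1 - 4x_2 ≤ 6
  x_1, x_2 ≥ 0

Unbounded (objective can decrease without bound)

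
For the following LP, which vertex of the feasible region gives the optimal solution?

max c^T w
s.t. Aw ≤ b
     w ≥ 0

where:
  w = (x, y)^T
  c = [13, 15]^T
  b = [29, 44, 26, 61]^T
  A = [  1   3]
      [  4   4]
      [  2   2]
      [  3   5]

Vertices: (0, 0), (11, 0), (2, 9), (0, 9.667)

Evaluate the objective at each vertex of the feasible region:
  z(0, 0) = 0
  z(11, 0) = 143
  z(2, 9) = 161  ←
  z(0, 9.667) = 145
The maximum is at x = 2, y = 9.

(2, 9)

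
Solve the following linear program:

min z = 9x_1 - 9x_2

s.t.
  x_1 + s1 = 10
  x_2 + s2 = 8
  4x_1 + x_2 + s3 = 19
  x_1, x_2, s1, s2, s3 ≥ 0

Evaluate the objective at each vertex of the feasible region:
  z(0, 0) = 0
  z(4.75, 0) = 42.75
  z(2.75, 8) = -47.25
  z(0, 8) = -72  ←
The minimum is at x_1 = 0, x_2 = 8.

x_1 = 0, x_2 = 8, z = -72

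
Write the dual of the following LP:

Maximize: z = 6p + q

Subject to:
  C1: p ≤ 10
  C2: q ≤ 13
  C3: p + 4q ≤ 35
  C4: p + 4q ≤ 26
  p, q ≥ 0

Primal max cᵀx s.t. Ax ≤ b, x ≥ 0  →  Dual min bᵀy s.t. Aᵀy ≥ c, y ≥ 0.

Minimize: z = 10y1 + 13y2 + 35y3 + 26y4

Subject to:
  y1 + y3 + y4 ≥ 6
  y2 + 4y3 + 4y4 ≥ 1
  y1, y2, y3, y4 ≥ 0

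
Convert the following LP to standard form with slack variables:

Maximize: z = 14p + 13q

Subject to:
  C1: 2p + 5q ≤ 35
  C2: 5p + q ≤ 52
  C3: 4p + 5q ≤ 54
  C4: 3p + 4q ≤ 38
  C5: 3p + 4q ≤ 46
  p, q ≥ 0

max z = 14p + 13q

s.t.
  2p + 5q + s1 = 35
  5p + q + s2 = 52
  4p + 5q + s3 = 54
  3p + 4q + s4 = 38
  3p + 4q + s5 = 46
  p, q, s1, s2, s3, s4, s5 ≥ 0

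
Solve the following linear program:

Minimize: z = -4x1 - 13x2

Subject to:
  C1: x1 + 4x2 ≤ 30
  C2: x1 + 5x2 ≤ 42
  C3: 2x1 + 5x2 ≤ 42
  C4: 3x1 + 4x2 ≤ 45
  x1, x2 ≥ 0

Evaluate the objective at each vertex of the feasible region:
  z(0, 0) = 0
  z(15, 0) = -60
  z(8.143, 5.143) = -99.43
  z(6, 6) = -102  ←
  z(0, 7.5) = -97.5
The minimum is at x1 = 6, x2 = 6.

x1 = 6, x2 = 6, z = -102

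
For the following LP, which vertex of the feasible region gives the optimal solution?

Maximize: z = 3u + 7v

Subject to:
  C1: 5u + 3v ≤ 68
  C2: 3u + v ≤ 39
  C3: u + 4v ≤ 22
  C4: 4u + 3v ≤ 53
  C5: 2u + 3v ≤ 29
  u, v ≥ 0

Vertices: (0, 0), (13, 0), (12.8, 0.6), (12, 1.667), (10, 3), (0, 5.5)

Evaluate the objective at each vertex of the feasible region:
  z(0, 0) = 0
  z(13, 0) = 39
  z(12.8, 0.6) = 42.6
  z(12, 1.667) = 47.67
  z(10, 3) = 51  ←
  z(0, 5.5) = 38.5
The maximum is at u = 10, v = 3.

(10, 3)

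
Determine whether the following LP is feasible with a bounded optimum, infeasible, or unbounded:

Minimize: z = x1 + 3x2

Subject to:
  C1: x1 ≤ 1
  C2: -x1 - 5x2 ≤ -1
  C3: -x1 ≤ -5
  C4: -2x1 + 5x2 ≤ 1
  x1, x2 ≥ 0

Infeasible (no feasible solution exists)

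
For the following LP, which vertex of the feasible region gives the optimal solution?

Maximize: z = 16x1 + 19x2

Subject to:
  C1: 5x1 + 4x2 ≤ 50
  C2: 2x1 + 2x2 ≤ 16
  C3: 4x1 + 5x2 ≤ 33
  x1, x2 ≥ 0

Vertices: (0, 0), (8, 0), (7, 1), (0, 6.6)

Evaluate the objective at each vertex of the feasible region:
  z(0, 0) = 0
  z(8, 0) = 128
  z(7, 1) = 131  ←
  z(0, 6.6) = 125.4
The maximum is at x1 = 7, x2 = 1.

(7, 1)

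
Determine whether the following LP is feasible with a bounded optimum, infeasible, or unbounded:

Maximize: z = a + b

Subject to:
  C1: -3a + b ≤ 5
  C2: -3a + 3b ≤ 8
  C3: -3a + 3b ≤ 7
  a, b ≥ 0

Unbounded (objective can increase without bound)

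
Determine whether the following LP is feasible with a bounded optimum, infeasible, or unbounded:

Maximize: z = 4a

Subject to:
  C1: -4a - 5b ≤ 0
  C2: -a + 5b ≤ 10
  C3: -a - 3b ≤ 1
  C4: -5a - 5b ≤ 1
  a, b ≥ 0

Unbounded (objective can increase without bound)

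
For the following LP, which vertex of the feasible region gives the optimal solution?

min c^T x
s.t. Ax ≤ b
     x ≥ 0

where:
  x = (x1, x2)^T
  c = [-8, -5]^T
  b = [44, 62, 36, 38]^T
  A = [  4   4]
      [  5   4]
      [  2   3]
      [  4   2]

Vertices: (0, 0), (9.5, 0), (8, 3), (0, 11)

Evaluate the objective at each vertex of the feasible region:
  z(0, 0) = 0
  z(9.5, 0) = -76
  z(8, 3) = -79  ←
  z(0, 11) = -55
The minimum is at x1 = 8, x2 = 3.

(8, 3)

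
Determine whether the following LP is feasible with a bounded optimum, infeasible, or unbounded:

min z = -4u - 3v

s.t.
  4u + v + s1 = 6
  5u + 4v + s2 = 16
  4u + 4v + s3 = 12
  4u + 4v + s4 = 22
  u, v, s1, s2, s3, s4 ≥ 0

Feasible with a bounded optimal solution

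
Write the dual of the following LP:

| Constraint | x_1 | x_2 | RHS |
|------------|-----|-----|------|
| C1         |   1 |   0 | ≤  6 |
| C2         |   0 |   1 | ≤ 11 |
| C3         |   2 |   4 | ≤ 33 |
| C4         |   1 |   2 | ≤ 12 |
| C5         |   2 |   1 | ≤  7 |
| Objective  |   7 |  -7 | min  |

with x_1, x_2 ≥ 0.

Primal min cᵀx s.t. Ax ≤ b, x ≥ 0  →  Dual max −bᵀy s.t. Aᵀy ≥ −c, y ≥ 0.

Maximize: z = -6y1 - 11y2 - 33y3 - 12y4 - 7y5

Subject to:
  y1 + 2y3 + y4 + 2y5 ≥ -7
  y2 + 4y3 + 2y4 + y5 ≥ 7
  y1, y2, y3, y4, y5 ≥ 0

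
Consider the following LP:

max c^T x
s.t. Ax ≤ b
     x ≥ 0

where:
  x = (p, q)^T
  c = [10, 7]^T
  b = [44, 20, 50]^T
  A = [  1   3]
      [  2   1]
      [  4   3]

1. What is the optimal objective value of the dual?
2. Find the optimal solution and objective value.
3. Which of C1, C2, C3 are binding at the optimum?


1. 120
2. p = 5, q = 10, z = 120
3. C2, C3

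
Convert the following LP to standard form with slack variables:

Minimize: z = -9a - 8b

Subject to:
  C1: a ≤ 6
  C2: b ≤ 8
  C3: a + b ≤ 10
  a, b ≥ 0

min z = -9a - 8b

s.t.
  a + s1 = 6
  b + s2 = 8
  a + b + s3 = 10
  a, b, s1, s2, s3 ≥ 0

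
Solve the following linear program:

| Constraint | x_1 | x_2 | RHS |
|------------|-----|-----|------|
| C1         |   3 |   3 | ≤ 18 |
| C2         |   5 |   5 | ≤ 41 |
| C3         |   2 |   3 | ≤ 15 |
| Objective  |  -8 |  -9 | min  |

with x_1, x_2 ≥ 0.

Evaluate the objective at each vertex of the feasible region:
  z(0, 0) = 0
  z(6, 0) = -48
  z(3, 3) = -51  ←
  z(0, 5) = -45
The minimum is at x_1 = 3, x_2 = 3.

x_1 = 3, x_2 = 3, z = -51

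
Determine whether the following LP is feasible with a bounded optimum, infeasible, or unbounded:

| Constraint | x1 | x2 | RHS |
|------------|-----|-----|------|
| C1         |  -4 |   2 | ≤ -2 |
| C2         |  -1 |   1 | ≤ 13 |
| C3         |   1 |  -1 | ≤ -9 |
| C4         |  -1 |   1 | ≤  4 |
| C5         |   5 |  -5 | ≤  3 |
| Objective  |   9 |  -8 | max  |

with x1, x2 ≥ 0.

Infeasible (no feasible solution exists)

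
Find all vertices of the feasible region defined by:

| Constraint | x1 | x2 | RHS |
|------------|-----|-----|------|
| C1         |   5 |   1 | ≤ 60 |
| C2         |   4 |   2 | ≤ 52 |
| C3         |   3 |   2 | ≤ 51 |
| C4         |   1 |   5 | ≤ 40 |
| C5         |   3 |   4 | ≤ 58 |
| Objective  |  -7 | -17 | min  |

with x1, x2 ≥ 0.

(0, 0), (12, 0), (11.33, 3.333), (10, 6), (0, 8)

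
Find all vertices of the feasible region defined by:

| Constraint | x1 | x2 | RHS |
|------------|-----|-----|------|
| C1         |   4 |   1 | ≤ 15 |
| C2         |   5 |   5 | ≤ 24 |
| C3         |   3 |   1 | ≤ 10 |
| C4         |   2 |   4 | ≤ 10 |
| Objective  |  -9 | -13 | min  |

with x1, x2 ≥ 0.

(0, 0), (3.333, 0), (3, 1), (0, 2.5)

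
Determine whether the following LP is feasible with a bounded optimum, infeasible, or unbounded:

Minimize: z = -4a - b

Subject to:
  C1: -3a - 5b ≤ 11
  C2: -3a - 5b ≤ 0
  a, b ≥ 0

Unbounded (objective can decrease without bound)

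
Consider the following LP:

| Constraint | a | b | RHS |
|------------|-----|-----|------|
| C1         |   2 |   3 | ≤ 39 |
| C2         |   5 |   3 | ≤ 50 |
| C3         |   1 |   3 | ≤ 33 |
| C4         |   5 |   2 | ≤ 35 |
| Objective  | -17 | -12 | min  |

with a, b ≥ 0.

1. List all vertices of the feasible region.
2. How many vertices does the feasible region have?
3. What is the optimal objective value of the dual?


1. (0, 0), (7, 0), (3, 10), (0, 11)
2. 4
3. -171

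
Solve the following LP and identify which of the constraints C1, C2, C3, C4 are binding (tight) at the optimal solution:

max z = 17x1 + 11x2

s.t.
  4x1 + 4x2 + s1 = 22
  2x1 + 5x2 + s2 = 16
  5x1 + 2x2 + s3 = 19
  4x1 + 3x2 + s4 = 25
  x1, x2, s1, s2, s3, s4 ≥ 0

At x1 = 3, x2 = 2, compute slack b - a·x for each constraint:
  C1: 22 − 20 = 2  (slack)
  C2: 16 − 16 = 0  (binding)
  C3: 19 − 19 = 0  (binding)
  C4: 25 − 18 = 7  (slack)

Optimal: x1 = 3, x2 = 2
Binding: C2, C3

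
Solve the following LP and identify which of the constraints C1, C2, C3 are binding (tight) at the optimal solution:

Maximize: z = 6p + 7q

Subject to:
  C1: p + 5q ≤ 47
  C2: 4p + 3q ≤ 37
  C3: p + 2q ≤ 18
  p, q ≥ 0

At p = 4, q = 7, compute slack b - a·x for each constraint:
  C1: 47 − 39 = 8  (slack)
  C2: 37 − 37 = 0  (binding)
  C3: 18 − 18 = 0  (binding)

Optimal: p = 4, q = 7
Binding: C2, C3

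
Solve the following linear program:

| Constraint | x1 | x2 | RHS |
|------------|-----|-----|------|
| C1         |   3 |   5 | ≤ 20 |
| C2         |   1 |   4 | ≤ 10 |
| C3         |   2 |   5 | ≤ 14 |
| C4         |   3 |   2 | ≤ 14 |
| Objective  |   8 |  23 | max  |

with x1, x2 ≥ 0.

Evaluate the objective at each vertex of the feasible region:
  z(0, 0) = 0
  z(4.667, 0) = 37.33
  z(3.818, 1.273) = 59.82
  z(2, 2) = 62  ←
  z(0, 2.5) = 57.5
The maximum is at x1 = 2, x2 = 2.

x1 = 2, x2 = 2, z = 62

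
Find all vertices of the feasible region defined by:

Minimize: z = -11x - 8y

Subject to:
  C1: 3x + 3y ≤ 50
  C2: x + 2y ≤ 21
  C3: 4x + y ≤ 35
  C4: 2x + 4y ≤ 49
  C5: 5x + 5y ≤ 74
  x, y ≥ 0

(0, 0), (8.75, 0), (7, 7), (0, 10.5)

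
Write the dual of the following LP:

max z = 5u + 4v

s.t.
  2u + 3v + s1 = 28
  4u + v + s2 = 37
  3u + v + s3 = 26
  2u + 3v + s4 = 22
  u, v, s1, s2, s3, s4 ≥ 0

Primal max cᵀx s.t. Ax ≤ b, x ≥ 0  →  Dual min bᵀy s.t. Aᵀy ≥ c, y ≥ 0.

Minimize: z = 28y1 + 37y2 + 26y3 + 22y4

Subject to:
  2y1 + 4y2 + 3y3 + 2y4 ≥ 5
  3y1 + y2 + y3 + 3y4 ≥ 4
  y1, y2, y3, y4 ≥ 0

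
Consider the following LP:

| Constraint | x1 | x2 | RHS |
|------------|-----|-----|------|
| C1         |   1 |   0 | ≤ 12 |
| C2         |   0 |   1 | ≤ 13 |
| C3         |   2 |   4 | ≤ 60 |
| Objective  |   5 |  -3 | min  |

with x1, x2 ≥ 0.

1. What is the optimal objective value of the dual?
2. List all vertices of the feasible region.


1. -39
2. (0, 0), (12, 0), (12, 9), (4, 13), (0, 13)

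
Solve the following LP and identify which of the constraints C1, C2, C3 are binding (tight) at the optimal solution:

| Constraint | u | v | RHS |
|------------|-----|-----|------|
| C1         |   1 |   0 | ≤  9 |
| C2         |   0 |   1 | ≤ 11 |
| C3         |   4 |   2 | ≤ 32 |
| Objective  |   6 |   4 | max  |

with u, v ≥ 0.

At u = 2.5, v = 11, compute slack b - a·x for each constraint:
  C1: 9 − 2.5 = 6.5  (slack)
  C2: 11 − 11 = 0  (binding)
  C3: 32 − 32 = 0  (binding)

Optimal: u = 2.5, v = 11
Binding: C2, C3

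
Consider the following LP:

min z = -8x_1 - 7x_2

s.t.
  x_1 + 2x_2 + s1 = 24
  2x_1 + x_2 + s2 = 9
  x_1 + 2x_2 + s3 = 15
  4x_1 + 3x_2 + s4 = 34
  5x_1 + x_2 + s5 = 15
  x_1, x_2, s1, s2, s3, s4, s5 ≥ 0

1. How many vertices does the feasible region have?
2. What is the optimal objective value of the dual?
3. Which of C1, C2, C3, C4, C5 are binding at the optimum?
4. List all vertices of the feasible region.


1. 5
2. -57
3. C2, C3
4. (0, 0), (3, 0), (2, 5), (1, 7), (0, 7.5)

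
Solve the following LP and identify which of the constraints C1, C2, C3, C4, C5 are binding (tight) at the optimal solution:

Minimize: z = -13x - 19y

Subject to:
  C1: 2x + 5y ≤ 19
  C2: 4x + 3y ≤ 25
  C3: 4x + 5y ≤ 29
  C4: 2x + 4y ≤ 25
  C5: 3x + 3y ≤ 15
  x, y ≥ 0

At x = 2, y = 3, compute slack b - a·x for each constraint:
  C1: 19 − 19 = 0  (binding)
  C2: 25 − 17 = 8  (slack)
  C3: 29 − 23 = 6  (slack)
  C4: 25 − 16 = 9  (slack)
  C5: 15 − 15 = 0  (binding)

Optimal: x = 2, y = 3
Binding: C1, C5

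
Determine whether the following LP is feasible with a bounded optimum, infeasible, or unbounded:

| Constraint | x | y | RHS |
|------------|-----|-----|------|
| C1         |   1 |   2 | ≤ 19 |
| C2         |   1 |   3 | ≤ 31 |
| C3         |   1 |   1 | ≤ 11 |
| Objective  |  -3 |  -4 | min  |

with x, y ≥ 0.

Feasible with a bounded optimal solution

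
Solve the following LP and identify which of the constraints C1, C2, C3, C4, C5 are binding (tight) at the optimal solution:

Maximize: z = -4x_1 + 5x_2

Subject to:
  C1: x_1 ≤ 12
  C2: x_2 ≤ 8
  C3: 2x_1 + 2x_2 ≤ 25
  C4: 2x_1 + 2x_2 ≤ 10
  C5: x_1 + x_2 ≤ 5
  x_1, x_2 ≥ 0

At x_1 = 0, x_2 = 5, compute slack b - a·x for each constraint:
  C1: 12 − 0 = 12  (slack)
  C2: 8 − 5 = 3  (slack)
  C3: 25 − 10 = 15  (slack)
  C4: 10 − 10 = 0  (binding)
  C5: 5 − 5 = 0  (binding)

Optimal: x_1 = 0, x_2 = 5
Binding: C4, C5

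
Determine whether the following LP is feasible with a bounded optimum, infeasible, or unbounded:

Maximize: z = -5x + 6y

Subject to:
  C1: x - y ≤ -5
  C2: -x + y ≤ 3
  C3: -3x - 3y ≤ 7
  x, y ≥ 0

Infeasible (no feasible solution exists)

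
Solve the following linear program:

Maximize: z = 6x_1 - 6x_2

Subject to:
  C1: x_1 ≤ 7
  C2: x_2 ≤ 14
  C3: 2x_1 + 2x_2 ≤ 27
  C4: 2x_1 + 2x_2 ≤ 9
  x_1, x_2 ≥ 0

Evaluate the objective at each vertex of the feasible region:
  z(0, 0) = 0
  z(4.5, 0) = 27  ←
  z(0, 4.5) = -27
The maximum is at x_1 = 4.5, x_2 = 0.

x_1 = 4.5, x_2 = 0, z = 27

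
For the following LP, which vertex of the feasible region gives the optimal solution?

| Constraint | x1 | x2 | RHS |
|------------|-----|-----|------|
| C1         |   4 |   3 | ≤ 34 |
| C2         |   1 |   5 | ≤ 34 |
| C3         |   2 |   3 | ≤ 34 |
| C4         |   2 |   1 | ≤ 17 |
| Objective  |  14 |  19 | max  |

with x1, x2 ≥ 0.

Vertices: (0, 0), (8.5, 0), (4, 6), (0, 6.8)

Evaluate the objective at each vertex of the feasible region:
  z(0, 0) = 0
  z(8.5, 0) = 119
  z(4, 6) = 170  ←
  z(0, 6.8) = 129.2
The maximum is at x1 = 4, x2 = 6.

(4, 6)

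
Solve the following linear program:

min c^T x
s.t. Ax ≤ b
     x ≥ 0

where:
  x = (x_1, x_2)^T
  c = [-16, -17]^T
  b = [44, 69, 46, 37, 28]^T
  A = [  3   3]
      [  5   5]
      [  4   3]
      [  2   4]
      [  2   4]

Evaluate the objective at each vertex of the feasible region:
  z(0, 0) = 0
  z(11.5, 0) = -184
  z(10, 2) = -194  ←
  z(0, 7) = -119
The minimum is at x_1 = 10, x_2 = 2.

x_1 = 10, x_2 = 2, z = -194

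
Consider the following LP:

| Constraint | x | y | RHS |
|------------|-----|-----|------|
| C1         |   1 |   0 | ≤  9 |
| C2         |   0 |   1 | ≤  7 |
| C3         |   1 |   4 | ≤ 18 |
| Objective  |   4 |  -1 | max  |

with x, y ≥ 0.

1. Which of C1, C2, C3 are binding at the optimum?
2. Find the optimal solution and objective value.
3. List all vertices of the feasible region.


1. C1
2. x = 9, y = 0, z = 36
3. (0, 0), (9, 0), (9, 2.25), (0, 4.5)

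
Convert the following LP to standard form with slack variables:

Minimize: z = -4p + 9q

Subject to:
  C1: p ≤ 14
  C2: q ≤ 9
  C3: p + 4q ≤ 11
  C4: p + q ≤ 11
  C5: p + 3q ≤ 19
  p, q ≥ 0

min z = -4p + 9q

s.t.
  p + s1 = 14
  q + s2 = 9
  p + 4q + s3 = 11
  p + q + s4 = 11
  p + 3q + s5 = 19
  p, q, s1, s2, s3, s4, s5 ≥ 0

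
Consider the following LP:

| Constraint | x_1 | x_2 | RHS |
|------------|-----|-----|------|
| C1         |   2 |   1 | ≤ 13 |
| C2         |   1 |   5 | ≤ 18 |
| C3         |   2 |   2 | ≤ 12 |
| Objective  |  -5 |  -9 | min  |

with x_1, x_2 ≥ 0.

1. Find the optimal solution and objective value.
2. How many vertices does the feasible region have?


1. x_1 = 3, x_2 = 3, z = -42
2. 4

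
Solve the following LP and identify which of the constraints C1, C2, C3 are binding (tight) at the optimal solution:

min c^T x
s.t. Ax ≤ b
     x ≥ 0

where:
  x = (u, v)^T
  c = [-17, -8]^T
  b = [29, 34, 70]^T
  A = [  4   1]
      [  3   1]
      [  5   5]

At u = 5, v = 9, compute slack b - a·x for each constraint:
  C1: 29 − 29 = 0  (binding)
  C2: 34 − 24 = 10  (slack)
  C3: 70 − 70 = 0  (binding)

Optimal: u = 5, v = 9
Binding: C1, C3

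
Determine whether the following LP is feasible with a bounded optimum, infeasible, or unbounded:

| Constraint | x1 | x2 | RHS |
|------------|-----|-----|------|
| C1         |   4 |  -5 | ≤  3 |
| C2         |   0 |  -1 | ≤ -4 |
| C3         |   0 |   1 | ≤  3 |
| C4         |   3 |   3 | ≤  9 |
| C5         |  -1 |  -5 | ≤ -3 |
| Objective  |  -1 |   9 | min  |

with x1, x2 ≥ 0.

Infeasible (no feasible solution exists)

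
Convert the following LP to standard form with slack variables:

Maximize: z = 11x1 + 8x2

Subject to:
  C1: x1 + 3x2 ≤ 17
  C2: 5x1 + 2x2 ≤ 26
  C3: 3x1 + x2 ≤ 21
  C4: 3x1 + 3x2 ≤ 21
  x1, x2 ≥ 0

max z = 11x1 + 8x2

s.t.
  x1 + 3x2 + s1 = 17
  5x1 + 2x2 + s2 = 26
  3x1 + x2 + s3 = 21
  3x1 + 3x2 + s4 = 21
  x1, x2, s1, s2, s3, s4 ≥ 0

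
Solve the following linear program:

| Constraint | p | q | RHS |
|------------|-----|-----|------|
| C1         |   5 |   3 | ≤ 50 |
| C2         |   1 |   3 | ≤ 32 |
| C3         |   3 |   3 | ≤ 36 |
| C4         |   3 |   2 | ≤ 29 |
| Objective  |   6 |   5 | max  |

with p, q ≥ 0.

Evaluate the objective at each vertex of the feasible region:
  z(0, 0) = 0
  z(9.667, 0) = 58
  z(5, 7) = 65  ←
  z(2, 10) = 62
  z(0, 10.67) = 53.33
The maximum is at p = 5, q = 7.

p = 5, q = 7, z = 65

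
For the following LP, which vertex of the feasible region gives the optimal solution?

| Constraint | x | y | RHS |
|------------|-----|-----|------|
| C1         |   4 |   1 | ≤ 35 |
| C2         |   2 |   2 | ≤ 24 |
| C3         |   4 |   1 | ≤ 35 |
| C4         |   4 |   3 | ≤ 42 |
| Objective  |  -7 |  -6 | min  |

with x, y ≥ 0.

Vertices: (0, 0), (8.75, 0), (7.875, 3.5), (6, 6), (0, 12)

Evaluate the objective at each vertex of the feasible region:
  z(0, 0) = 0
  z(8.75, 0) = -61.25
  z(7.875, 3.5) = -76.12
  z(6, 6) = -78  ←
  z(0, 12) = -72
The minimum is at x = 6, y = 6.

(6, 6)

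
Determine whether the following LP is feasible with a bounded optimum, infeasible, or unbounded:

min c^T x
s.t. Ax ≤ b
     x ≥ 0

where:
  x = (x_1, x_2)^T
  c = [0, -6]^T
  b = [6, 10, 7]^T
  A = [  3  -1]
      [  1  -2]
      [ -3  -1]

Unbounded (objective can decrease without bound)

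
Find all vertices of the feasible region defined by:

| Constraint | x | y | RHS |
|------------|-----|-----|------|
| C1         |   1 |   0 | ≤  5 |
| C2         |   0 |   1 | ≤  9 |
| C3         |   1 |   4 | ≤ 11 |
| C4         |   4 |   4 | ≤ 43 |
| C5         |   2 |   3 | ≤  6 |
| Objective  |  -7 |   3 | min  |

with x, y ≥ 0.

(0, 0), (3, 0), (0, 2)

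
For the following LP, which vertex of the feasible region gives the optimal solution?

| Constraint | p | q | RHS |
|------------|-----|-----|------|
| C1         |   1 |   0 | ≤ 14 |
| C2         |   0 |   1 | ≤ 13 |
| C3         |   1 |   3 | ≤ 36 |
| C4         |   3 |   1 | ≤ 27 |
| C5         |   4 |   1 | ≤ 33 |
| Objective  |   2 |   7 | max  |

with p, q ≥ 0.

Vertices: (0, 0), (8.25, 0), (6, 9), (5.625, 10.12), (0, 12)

Evaluate the objective at each vertex of the feasible region:
  z(0, 0) = 0
  z(8.25, 0) = 16.5
  z(6, 9) = 75
  z(5.625, 10.12) = 82.12
  z(0, 12) = 84  ←
The maximum is at p = 0, q = 12.

(0, 12)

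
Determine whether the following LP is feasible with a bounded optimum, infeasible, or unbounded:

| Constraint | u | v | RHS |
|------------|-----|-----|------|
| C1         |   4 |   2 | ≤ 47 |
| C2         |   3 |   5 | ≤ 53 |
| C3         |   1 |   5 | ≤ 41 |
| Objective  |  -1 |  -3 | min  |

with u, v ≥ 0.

Feasible with a bounded optimal solution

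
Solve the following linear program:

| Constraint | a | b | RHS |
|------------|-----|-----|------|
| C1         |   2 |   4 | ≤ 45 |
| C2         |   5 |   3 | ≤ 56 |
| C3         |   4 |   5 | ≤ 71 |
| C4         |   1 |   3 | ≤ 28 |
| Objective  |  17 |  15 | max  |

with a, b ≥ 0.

Evaluate the objective at each vertex of the feasible region:
  z(0, 0) = 0
  z(11.2, 0) = 190.4
  z(7, 7) = 224  ←
  z(0, 9.333) = 140
The maximum is at a = 7, b = 7.

a = 7, b = 7, z = 224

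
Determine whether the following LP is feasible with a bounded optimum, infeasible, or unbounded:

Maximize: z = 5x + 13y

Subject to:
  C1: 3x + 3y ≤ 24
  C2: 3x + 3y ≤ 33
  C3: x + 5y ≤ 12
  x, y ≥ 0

Feasible with a bounded optimal solution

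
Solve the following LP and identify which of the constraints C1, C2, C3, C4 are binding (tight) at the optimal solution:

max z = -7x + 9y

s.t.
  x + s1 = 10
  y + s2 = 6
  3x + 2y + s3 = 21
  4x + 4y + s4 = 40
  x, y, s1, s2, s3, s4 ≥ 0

At x = 0, y = 6, compute slack b - a·x for each constraint:
  C1: 10 − 0 = 10  (slack)
  C2: 6 − 6 = 0  (binding)
  C3: 21 − 12 = 9  (slack)
  C4: 40 − 24 = 16  (slack)

Optimal: x = 0, y = 6
Binding: C2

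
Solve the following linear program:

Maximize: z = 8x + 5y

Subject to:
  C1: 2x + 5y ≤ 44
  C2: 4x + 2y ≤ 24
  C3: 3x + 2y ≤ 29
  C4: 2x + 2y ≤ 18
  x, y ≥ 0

Evaluate the objective at each vertex of the feasible region:
  z(0, 0) = 0
  z(6, 0) = 48
  z(3, 6) = 54  ←
  z(0.3333, 8.667) = 46
  z(0, 8.8) = 44
The maximum is at x = 3, y = 6.

x = 3, y = 6, z = 54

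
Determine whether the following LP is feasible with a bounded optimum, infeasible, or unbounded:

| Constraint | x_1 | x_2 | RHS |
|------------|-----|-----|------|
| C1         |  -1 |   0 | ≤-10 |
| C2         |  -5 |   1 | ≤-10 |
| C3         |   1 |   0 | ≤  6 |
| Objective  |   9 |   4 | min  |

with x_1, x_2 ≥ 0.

Infeasible (no feasible solution exists)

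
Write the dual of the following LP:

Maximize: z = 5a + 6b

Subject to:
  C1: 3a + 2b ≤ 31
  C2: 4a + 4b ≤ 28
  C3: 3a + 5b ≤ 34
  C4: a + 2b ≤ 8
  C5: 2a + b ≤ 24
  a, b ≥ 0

Primal max cᵀx s.t. Ax ≤ b, x ≥ 0  →  Dual min bᵀy s.t. Aᵀy ≥ c, y ≥ 0.

Minimize: z = 31y1 + 28y2 + 34y3 + 8y4 + 24y5

Subject to:
  3y1 + 4y2 + 3y3 + y4 + 2y5 ≥ 5
  2y1 + 4y2 + 5y3 + 2y4 + y5 ≥ 6
  y1, y2, y3, y4, y5 ≥ 0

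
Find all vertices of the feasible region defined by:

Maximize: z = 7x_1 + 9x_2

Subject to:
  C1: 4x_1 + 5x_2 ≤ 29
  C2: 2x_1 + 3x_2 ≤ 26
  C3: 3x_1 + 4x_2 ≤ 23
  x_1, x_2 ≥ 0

(0, 0), (7.25, 0), (1, 5), (0, 5.75)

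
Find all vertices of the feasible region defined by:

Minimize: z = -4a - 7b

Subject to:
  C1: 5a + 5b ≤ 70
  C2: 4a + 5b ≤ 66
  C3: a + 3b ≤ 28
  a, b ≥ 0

(0, 0), (14, 0), (7, 7), (0, 9.333)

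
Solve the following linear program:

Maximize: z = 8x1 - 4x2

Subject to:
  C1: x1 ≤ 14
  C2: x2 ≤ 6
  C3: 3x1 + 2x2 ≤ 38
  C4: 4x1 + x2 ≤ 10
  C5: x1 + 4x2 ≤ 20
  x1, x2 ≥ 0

Evaluate the objective at each vertex of the feasible region:
  z(0, 0) = 0
  z(2.5, 0) = 20  ←
  z(1.333, 4.667) = -8
  z(0, 5) = -20
The maximum is at x1 = 2.5, x2 = 0.

x1 = 2.5, x2 = 0, z = 20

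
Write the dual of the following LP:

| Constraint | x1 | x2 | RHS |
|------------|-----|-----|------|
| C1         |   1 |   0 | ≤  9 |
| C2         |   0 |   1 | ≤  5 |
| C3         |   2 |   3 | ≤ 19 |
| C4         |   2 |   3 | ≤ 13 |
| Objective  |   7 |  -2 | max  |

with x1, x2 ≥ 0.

Primal max cᵀx s.t. Ax ≤ b, x ≥ 0  →  Dual min bᵀy s.t. Aᵀy ≥ c, y ≥ 0.

Minimize: z = 9y1 + 5y2 + 19y3 + 13y4

Subject to:
  y1 + 2y3 + 2y4 ≥ 7
  y2 + 3y3 + 3y4 ≥ -2
  y1, y2, y3, y4 ≥ 0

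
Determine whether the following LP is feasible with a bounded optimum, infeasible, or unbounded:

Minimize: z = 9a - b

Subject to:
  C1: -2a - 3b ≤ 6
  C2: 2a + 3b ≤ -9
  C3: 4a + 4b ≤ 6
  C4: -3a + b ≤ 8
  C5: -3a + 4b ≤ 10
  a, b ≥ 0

Infeasible (no feasible solution exists)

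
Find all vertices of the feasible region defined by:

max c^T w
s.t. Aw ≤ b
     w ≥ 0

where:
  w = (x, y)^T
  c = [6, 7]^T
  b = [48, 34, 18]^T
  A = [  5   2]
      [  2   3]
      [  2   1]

(0, 0), (9, 0), (5, 8), (0, 11.33)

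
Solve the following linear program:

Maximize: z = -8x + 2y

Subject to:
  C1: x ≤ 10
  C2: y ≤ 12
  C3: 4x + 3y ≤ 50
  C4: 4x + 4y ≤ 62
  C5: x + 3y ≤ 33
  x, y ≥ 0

Evaluate the objective at each vertex of the feasible region:
  z(0, 0) = 0
  z(10, 0) = -80
  z(10, 3.333) = -73.33
  z(5.667, 9.111) = -27.11
  z(0, 11) = 22  ←
The maximum is at x = 0, y = 11.

x = 0, y = 11, z = 22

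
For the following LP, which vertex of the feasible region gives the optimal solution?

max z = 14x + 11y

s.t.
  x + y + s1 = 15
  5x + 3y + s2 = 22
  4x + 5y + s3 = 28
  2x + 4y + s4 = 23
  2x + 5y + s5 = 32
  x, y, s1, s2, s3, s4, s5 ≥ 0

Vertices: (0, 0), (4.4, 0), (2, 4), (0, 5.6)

Evaluate the objective at each vertex of the feasible region:
  z(0, 0) = 0
  z(4.4, 0) = 61.6
  z(2, 4) = 72  ←
  z(0, 5.6) = 61.6
The maximum is at x = 2, y = 4.

(2, 4)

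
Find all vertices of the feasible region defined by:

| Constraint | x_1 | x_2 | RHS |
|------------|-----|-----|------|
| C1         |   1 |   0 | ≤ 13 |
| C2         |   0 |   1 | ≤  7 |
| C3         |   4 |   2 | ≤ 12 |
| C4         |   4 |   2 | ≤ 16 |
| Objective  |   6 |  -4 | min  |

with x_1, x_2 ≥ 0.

(0, 0), (3, 0), (0, 6)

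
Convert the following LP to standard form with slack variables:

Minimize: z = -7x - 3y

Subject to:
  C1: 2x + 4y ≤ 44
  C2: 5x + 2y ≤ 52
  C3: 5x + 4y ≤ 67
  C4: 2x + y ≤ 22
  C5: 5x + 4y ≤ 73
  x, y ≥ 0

min z = -7x - 3y

s.t.
  2x + 4y + s1 = 44
  5x + 2y + s2 = 52
  5x + 4y + s3 = 67
  2x + y + s4 = 22
  5x + 4y + s5 = 73
  x, y, s1, s2, s3, s4, s5 ≥ 0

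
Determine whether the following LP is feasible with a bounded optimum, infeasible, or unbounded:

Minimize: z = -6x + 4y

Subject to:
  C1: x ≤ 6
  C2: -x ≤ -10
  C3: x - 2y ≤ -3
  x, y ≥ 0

Infeasible (no feasible solution exists)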